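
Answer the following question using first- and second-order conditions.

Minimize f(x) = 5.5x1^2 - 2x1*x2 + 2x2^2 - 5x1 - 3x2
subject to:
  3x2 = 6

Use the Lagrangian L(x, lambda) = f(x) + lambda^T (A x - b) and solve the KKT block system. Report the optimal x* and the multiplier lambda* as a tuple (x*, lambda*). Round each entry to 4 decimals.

Form the Lagrangian:
  L(x, lambda) = (1/2) x^T Q x + c^T x + lambda^T (A x - b)
Stationarity (grad_x L = 0): Q x + c + A^T lambda = 0.
Primal feasibility: A x = b.

This gives the KKT block system:
  [ Q   A^T ] [ x     ]   [-c ]
  [ A    0  ] [ lambda ] = [ b ]

Solving the linear system:
  x*      = (0.8182, 2)
  lambda* = (-1.1212)
  f(x*)   = -1.6818

x* = (0.8182, 2), lambda* = (-1.1212)


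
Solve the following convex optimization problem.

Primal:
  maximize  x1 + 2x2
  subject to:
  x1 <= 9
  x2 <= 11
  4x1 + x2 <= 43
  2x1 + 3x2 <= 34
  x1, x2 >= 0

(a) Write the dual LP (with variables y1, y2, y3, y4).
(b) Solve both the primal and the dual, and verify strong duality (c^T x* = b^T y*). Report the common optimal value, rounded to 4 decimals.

The standard primal-dual pair for 'max c^T x s.t. A x <= b, x >= 0' is:
  Dual:  min b^T y  s.t.  A^T y >= c,  y >= 0.

So the dual LP is:
  minimize  9y1 + 11y2 + 43y3 + 34y4
  subject to:
    y1 + 4y3 + 2y4 >= 1
    y2 + y3 + 3y4 >= 2
    y1, y2, y3, y4 >= 0

Solving the primal: x* = (0.5, 11).
  primal value c^T x* = 22.5.
Solving the dual: y* = (0, 0.5, 0, 0.5).
  dual value b^T y* = 22.5.
Strong duality: c^T x* = b^T y*. Confirmed.

22.5


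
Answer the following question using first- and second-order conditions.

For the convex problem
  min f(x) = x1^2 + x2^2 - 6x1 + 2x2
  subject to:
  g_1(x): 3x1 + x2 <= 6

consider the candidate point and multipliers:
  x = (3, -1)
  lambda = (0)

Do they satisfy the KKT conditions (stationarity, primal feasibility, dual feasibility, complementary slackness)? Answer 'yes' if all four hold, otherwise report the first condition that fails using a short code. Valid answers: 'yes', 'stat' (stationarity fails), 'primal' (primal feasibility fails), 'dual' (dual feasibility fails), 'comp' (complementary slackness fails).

Gradient of f: grad f(x) = Q x + c = (0, 0)
Constraint values g_i(x) = a_i^T x - b_i:
  g_1((3, -1)) = 2
Stationarity residual: grad f(x) + sum_i lambda_i a_i = (0, 0)
  -> stationarity OK
Primal feasibility (all g_i <= 0): FAILS
Dual feasibility (all lambda_i >= 0): OK
Complementary slackness (lambda_i * g_i(x) = 0 for all i): OK

Verdict: the first failing condition is primal_feasibility -> primal.

primal


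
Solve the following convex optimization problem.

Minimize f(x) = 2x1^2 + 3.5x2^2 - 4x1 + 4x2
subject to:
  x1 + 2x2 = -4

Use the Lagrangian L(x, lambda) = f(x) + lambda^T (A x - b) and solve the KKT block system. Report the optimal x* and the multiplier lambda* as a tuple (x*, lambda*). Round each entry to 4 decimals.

Form the Lagrangian:
  L(x, lambda) = (1/2) x^T Q x + c^T x + lambda^T (A x - b)
Stationarity (grad_x L = 0): Q x + c + A^T lambda = 0.
Primal feasibility: A x = b.

This gives the KKT block system:
  [ Q   A^T ] [ x     ]   [-c ]
  [ A    0  ] [ lambda ] = [ b ]

Solving the linear system:
  x*      = (-0.1739, -1.913)
  lambda* = (4.6957)
  f(x*)   = 5.913

x* = (-0.1739, -1.913), lambda* = (4.6957)


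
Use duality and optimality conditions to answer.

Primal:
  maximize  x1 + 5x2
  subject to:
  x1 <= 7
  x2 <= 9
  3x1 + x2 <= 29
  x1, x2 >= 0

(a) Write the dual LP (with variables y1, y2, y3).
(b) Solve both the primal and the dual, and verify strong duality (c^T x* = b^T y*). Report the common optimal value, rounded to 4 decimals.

The standard primal-dual pair for 'max c^T x s.t. A x <= b, x >= 0' is:
  Dual:  min b^T y  s.t.  A^T y >= c,  y >= 0.

So the dual LP is:
  minimize  7y1 + 9y2 + 29y3
  subject to:
    y1 + 3y3 >= 1
    y2 + y3 >= 5
    y1, y2, y3 >= 0

Solving the primal: x* = (6.6667, 9).
  primal value c^T x* = 51.6667.
Solving the dual: y* = (0, 4.6667, 0.3333).
  dual value b^T y* = 51.6667.
Strong duality: c^T x* = b^T y*. Confirmed.

51.6667


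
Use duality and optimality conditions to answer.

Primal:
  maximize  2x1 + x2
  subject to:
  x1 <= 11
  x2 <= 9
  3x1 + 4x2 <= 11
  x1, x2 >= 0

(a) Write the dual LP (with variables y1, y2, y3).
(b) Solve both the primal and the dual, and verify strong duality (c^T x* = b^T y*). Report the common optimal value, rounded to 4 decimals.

The standard primal-dual pair for 'max c^T x s.t. A x <= b, x >= 0' is:
  Dual:  min b^T y  s.t.  A^T y >= c,  y >= 0.

So the dual LP is:
  minimize  11y1 + 9y2 + 11y3
  subject to:
    y1 + 3y3 >= 2
    y2 + 4y3 >= 1
    y1, y2, y3 >= 0

Solving the primal: x* = (3.6667, 0).
  primal value c^T x* = 7.3333.
Solving the dual: y* = (0, 0, 0.6667).
  dual value b^T y* = 7.3333.
Strong duality: c^T x* = b^T y*. Confirmed.

7.3333


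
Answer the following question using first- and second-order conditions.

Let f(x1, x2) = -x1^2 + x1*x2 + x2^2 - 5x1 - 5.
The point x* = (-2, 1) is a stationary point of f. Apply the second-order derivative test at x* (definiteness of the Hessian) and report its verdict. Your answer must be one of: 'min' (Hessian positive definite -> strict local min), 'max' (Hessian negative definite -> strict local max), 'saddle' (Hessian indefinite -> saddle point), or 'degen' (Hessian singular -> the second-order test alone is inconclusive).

Compute the Hessian H = grad^2 f:
  H = [[-2, 1], [1, 2]]
Verify stationarity: grad f(x*) = H x* + g = (0, 0).
Eigenvalues of H: -2.2361, 2.2361.
Eigenvalues have mixed signs, so H is indefinite -> x* is a saddle point.

saddle


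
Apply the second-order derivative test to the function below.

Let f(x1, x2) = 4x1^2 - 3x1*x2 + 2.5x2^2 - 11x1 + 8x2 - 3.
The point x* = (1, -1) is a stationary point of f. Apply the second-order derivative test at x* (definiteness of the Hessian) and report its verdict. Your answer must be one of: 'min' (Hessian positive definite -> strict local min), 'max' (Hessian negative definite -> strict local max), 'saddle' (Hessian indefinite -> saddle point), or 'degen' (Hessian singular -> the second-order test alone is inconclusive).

Compute the Hessian H = grad^2 f:
  H = [[8, -3], [-3, 5]]
Verify stationarity: grad f(x*) = H x* + g = (0, 0).
Eigenvalues of H: 3.1459, 9.8541.
Both eigenvalues > 0, so H is positive definite -> x* is a strict local min.

min


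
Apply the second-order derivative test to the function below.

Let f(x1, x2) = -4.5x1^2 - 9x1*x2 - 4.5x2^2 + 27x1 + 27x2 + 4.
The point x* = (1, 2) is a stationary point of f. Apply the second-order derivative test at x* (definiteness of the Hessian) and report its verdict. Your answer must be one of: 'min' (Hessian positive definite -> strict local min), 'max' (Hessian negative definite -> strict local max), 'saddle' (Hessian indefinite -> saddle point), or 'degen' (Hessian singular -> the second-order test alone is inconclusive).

Compute the Hessian H = grad^2 f:
  H = [[-9, -9], [-9, -9]]
Verify stationarity: grad f(x*) = H x* + g = (0, 0).
Eigenvalues of H: -18, 0.
H has a zero eigenvalue (singular; negative semidefinite but not definite), so H is neither positive definite, negative definite, nor indefinite. The second-order test alone is inconclusive -> degen.
(Indeed, f is constant along the null direction of H through x*, so x* is not a strict local extremum.)

degen


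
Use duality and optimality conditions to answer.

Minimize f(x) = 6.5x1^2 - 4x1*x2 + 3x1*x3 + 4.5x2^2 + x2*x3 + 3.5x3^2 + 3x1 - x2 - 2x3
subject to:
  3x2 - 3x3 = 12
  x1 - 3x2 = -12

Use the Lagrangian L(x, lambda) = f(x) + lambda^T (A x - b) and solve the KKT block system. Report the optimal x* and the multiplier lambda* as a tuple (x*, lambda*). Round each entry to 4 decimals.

Form the Lagrangian:
  L(x, lambda) = (1/2) x^T Q x + c^T x + lambda^T (A x - b)
Stationarity (grad_x L = 0): Q x + c + A^T lambda = 0.
Primal feasibility: A x = b.

This gives the KKT block system:
  [ Q   A^T ] [ x     ]   [-c ]
  [ A    0  ] [ lambda ] = [ b ]

Solving the linear system:
  x*      = (0.0465, 4.0155, 0.0155)
  lambda* = (0.7545, 12.4109)
  f(x*)   = 67.9845

x* = (0.0465, 4.0155, 0.0155), lambda* = (0.7545, 12.4109)


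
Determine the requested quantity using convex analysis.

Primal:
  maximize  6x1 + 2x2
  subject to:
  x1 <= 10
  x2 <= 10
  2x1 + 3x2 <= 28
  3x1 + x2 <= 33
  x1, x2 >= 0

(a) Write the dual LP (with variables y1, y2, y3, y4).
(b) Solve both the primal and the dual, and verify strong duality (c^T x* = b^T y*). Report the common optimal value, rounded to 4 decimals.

The standard primal-dual pair for 'max c^T x s.t. A x <= b, x >= 0' is:
  Dual:  min b^T y  s.t.  A^T y >= c,  y >= 0.

So the dual LP is:
  minimize  10y1 + 10y2 + 28y3 + 33y4
  subject to:
    y1 + 2y3 + 3y4 >= 6
    y2 + 3y3 + y4 >= 2
    y1, y2, y3, y4 >= 0

Solving the primal: x* = (10, 2.6667).
  primal value c^T x* = 65.3333.
Solving the dual: y* = (4.6667, 0, 0.6667, 0).
  dual value b^T y* = 65.3333.
Strong duality: c^T x* = b^T y*. Confirmed.

65.3333


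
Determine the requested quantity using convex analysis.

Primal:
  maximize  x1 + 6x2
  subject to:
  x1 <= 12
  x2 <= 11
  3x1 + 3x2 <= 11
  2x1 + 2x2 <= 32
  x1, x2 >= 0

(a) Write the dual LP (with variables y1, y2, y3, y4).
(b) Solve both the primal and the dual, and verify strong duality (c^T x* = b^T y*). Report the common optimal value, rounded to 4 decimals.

The standard primal-dual pair for 'max c^T x s.t. A x <= b, x >= 0' is:
  Dual:  min b^T y  s.t.  A^T y >= c,  y >= 0.

So the dual LP is:
  minimize  12y1 + 11y2 + 11y3 + 32y4
  subject to:
    y1 + 3y3 + 2y4 >= 1
    y2 + 3y3 + 2y4 >= 6
    y1, y2, y3, y4 >= 0

Solving the primal: x* = (0, 3.6667).
  primal value c^T x* = 22.
Solving the dual: y* = (0, 0, 2, 0).
  dual value b^T y* = 22.
Strong duality: c^T x* = b^T y*. Confirmed.

22


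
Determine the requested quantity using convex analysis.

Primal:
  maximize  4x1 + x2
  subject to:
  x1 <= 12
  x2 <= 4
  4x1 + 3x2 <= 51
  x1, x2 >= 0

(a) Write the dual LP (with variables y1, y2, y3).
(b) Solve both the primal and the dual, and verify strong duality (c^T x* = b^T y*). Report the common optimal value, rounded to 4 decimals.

The standard primal-dual pair for 'max c^T x s.t. A x <= b, x >= 0' is:
  Dual:  min b^T y  s.t.  A^T y >= c,  y >= 0.

So the dual LP is:
  minimize  12y1 + 4y2 + 51y3
  subject to:
    y1 + 4y3 >= 4
    y2 + 3y3 >= 1
    y1, y2, y3 >= 0

Solving the primal: x* = (12, 1).
  primal value c^T x* = 49.
Solving the dual: y* = (2.6667, 0, 0.3333).
  dual value b^T y* = 49.
Strong duality: c^T x* = b^T y*. Confirmed.

49


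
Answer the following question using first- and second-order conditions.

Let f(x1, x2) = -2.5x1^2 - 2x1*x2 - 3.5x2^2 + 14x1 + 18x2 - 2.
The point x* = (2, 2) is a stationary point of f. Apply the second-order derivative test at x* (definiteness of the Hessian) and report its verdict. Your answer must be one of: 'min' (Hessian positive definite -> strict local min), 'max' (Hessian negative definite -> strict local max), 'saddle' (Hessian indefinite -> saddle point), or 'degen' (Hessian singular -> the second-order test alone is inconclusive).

Compute the Hessian H = grad^2 f:
  H = [[-5, -2], [-2, -7]]
Verify stationarity: grad f(x*) = H x* + g = (0, 0).
Eigenvalues of H: -8.2361, -3.7639.
Both eigenvalues < 0, so H is negative definite -> x* is a strict local max.

max


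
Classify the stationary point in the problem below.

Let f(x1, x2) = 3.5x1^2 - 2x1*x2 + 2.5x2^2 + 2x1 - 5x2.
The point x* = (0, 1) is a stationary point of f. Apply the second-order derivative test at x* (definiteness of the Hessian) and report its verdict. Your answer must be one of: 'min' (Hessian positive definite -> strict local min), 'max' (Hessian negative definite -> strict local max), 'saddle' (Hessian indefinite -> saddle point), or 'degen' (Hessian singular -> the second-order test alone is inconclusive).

Compute the Hessian H = grad^2 f:
  H = [[7, -2], [-2, 5]]
Verify stationarity: grad f(x*) = H x* + g = (0, 0).
Eigenvalues of H: 3.7639, 8.2361.
Both eigenvalues > 0, so H is positive definite -> x* is a strict local min.

min


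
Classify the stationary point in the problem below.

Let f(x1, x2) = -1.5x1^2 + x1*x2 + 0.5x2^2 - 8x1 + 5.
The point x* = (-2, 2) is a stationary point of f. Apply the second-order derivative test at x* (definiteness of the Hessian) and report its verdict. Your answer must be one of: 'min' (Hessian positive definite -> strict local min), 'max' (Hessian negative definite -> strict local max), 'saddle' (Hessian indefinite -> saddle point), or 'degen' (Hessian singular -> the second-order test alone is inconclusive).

Compute the Hessian H = grad^2 f:
  H = [[-3, 1], [1, 1]]
Verify stationarity: grad f(x*) = H x* + g = (0, 0).
Eigenvalues of H: -3.2361, 1.2361.
Eigenvalues have mixed signs, so H is indefinite -> x* is a saddle point.

saddle


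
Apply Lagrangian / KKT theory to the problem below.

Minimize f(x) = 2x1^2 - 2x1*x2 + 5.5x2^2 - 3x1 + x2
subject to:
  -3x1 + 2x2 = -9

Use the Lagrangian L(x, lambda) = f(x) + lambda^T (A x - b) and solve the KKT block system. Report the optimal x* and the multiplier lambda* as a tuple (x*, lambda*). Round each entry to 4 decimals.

Form the Lagrangian:
  L(x, lambda) = (1/2) x^T Q x + c^T x + lambda^T (A x - b)
Stationarity (grad_x L = 0): Q x + c + A^T lambda = 0.
Primal feasibility: A x = b.

This gives the KKT block system:
  [ Q   A^T ] [ x     ]   [-c ]
  [ A    0  ] [ lambda ] = [ b ]

Solving the linear system:
  x*      = (2.9341, -0.0989)
  lambda* = (2.978)
  f(x*)   = 8.9505

x* = (2.9341, -0.0989), lambda* = (2.978)


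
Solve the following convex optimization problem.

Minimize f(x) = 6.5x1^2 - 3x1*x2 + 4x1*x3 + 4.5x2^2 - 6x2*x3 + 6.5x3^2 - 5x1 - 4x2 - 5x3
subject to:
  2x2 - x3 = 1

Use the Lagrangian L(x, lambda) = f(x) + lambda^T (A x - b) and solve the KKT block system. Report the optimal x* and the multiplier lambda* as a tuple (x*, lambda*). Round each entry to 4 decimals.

Form the Lagrangian:
  L(x, lambda) = (1/2) x^T Q x + c^T x + lambda^T (A x - b)
Stationarity (grad_x L = 0): Q x + c + A^T lambda = 0.
Primal feasibility: A x = b.

This gives the KKT block system:
  [ Q   A^T ] [ x     ]   [-c ]
  [ A    0  ] [ lambda ] = [ b ]

Solving the linear system:
  x*      = (0.3575, 0.8706, 0.7412)
  lambda* = (0.8421)
  f(x*)   = -4.909

x* = (0.3575, 0.8706, 0.7412), lambda* = (0.8421)


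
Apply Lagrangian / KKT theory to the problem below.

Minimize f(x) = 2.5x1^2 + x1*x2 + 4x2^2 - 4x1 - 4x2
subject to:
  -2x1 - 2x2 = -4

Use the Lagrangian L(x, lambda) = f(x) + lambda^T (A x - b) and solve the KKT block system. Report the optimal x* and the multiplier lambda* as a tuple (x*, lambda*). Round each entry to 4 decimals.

Form the Lagrangian:
  L(x, lambda) = (1/2) x^T Q x + c^T x + lambda^T (A x - b)
Stationarity (grad_x L = 0): Q x + c + A^T lambda = 0.
Primal feasibility: A x = b.

This gives the KKT block system:
  [ Q   A^T ] [ x     ]   [-c ]
  [ A    0  ] [ lambda ] = [ b ]

Solving the linear system:
  x*      = (1.2727, 0.7273)
  lambda* = (1.5455)
  f(x*)   = -0.9091

x* = (1.2727, 0.7273), lambda* = (1.5455)


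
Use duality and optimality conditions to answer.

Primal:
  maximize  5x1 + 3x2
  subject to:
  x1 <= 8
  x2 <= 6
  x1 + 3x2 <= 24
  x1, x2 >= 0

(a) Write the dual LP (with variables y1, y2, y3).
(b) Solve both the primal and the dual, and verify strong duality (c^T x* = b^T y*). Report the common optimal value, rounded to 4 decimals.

The standard primal-dual pair for 'max c^T x s.t. A x <= b, x >= 0' is:
  Dual:  min b^T y  s.t.  A^T y >= c,  y >= 0.

So the dual LP is:
  minimize  8y1 + 6y2 + 24y3
  subject to:
    y1 + y3 >= 5
    y2 + 3y3 >= 3
    y1, y2, y3 >= 0

Solving the primal: x* = (8, 5.3333).
  primal value c^T x* = 56.
Solving the dual: y* = (4, 0, 1).
  dual value b^T y* = 56.
Strong duality: c^T x* = b^T y*. Confirmed.

56


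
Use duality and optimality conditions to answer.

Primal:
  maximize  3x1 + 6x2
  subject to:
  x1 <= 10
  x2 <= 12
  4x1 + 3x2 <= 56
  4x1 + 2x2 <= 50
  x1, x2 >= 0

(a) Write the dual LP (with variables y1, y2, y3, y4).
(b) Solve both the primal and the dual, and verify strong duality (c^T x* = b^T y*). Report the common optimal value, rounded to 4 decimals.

The standard primal-dual pair for 'max c^T x s.t. A x <= b, x >= 0' is:
  Dual:  min b^T y  s.t.  A^T y >= c,  y >= 0.

So the dual LP is:
  minimize  10y1 + 12y2 + 56y3 + 50y4
  subject to:
    y1 + 4y3 + 4y4 >= 3
    y2 + 3y3 + 2y4 >= 6
    y1, y2, y3, y4 >= 0

Solving the primal: x* = (5, 12).
  primal value c^T x* = 87.
Solving the dual: y* = (0, 3.75, 0.75, 0).
  dual value b^T y* = 87.
Strong duality: c^T x* = b^T y*. Confirmed.

87


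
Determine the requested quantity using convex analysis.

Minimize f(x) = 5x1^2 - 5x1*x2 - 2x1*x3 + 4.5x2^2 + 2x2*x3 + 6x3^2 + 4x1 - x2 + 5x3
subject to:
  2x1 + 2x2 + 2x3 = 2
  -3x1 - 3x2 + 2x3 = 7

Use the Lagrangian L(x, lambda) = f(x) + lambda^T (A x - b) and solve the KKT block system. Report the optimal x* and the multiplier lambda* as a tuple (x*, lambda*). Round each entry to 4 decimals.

Form the Lagrangian:
  L(x, lambda) = (1/2) x^T Q x + c^T x + lambda^T (A x - b)
Stationarity (grad_x L = 0): Q x + c + A^T lambda = 0.
Primal feasibility: A x = b.

This gives the KKT block system:
  [ Q   A^T ] [ x     ]   [-c ]
  [ A    0  ] [ lambda ] = [ b ]

Solving the linear system:
  x*      = (-0.3793, -0.6207, 2)
  lambda* = (-8.4172, -5.8414)
  f(x*)   = 33.4138

x* = (-0.3793, -0.6207, 2), lambda* = (-8.4172, -5.8414)


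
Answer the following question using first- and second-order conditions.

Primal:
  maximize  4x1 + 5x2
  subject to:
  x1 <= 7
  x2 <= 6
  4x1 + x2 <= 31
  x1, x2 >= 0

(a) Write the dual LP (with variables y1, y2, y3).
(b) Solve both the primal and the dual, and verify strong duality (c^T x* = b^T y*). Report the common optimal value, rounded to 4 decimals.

The standard primal-dual pair for 'max c^T x s.t. A x <= b, x >= 0' is:
  Dual:  min b^T y  s.t.  A^T y >= c,  y >= 0.

So the dual LP is:
  minimize  7y1 + 6y2 + 31y3
  subject to:
    y1 + 4y3 >= 4
    y2 + y3 >= 5
    y1, y2, y3 >= 0

Solving the primal: x* = (6.25, 6).
  primal value c^T x* = 55.
Solving the dual: y* = (0, 4, 1).
  dual value b^T y* = 55.
Strong duality: c^T x* = b^T y*. Confirmed.

55


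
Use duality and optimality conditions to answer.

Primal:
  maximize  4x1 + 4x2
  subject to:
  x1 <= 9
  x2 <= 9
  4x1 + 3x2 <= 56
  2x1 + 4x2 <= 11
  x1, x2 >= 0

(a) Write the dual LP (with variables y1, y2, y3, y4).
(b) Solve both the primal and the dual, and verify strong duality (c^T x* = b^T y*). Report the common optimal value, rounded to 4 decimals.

The standard primal-dual pair for 'max c^T x s.t. A x <= b, x >= 0' is:
  Dual:  min b^T y  s.t.  A^T y >= c,  y >= 0.

So the dual LP is:
  minimize  9y1 + 9y2 + 56y3 + 11y4
  subject to:
    y1 + 4y3 + 2y4 >= 4
    y2 + 3y3 + 4y4 >= 4
    y1, y2, y3, y4 >= 0

Solving the primal: x* = (5.5, 0).
  primal value c^T x* = 22.
Solving the dual: y* = (0, 0, 0, 2).
  dual value b^T y* = 22.
Strong duality: c^T x* = b^T y*. Confirmed.

22


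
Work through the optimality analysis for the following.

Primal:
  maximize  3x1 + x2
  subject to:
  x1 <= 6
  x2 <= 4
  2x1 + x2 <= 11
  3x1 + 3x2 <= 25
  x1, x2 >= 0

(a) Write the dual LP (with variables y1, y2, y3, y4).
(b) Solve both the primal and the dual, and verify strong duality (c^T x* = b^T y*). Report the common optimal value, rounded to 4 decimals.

The standard primal-dual pair for 'max c^T x s.t. A x <= b, x >= 0' is:
  Dual:  min b^T y  s.t.  A^T y >= c,  y >= 0.

So the dual LP is:
  minimize  6y1 + 4y2 + 11y3 + 25y4
  subject to:
    y1 + 2y3 + 3y4 >= 3
    y2 + y3 + 3y4 >= 1
    y1, y2, y3, y4 >= 0

Solving the primal: x* = (5.5, 0).
  primal value c^T x* = 16.5.
Solving the dual: y* = (0, 0, 1.5, 0).
  dual value b^T y* = 16.5.
Strong duality: c^T x* = b^T y*. Confirmed.

16.5


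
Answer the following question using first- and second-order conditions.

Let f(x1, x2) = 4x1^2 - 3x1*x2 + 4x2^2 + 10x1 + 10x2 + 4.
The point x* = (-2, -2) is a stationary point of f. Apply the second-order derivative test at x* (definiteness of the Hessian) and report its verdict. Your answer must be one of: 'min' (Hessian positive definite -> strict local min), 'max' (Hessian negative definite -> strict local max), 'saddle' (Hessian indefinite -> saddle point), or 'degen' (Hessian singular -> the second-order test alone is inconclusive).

Compute the Hessian H = grad^2 f:
  H = [[8, -3], [-3, 8]]
Verify stationarity: grad f(x*) = H x* + g = (0, 0).
Eigenvalues of H: 5, 11.
Both eigenvalues > 0, so H is positive definite -> x* is a strict local min.

min


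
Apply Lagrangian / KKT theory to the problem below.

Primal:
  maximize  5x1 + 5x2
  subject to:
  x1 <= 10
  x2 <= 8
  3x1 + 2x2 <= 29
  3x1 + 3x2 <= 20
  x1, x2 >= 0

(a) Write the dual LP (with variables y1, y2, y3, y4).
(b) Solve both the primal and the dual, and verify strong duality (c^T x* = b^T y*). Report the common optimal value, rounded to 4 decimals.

The standard primal-dual pair for 'max c^T x s.t. A x <= b, x >= 0' is:
  Dual:  min b^T y  s.t.  A^T y >= c,  y >= 0.

So the dual LP is:
  minimize  10y1 + 8y2 + 29y3 + 20y4
  subject to:
    y1 + 3y3 + 3y4 >= 5
    y2 + 2y3 + 3y4 >= 5
    y1, y2, y3, y4 >= 0

Solving the primal: x* = (6.6667, 0).
  primal value c^T x* = 33.3333.
Solving the dual: y* = (0, 0, 0, 1.6667).
  dual value b^T y* = 33.3333.
Strong duality: c^T x* = b^T y*. Confirmed.

33.3333


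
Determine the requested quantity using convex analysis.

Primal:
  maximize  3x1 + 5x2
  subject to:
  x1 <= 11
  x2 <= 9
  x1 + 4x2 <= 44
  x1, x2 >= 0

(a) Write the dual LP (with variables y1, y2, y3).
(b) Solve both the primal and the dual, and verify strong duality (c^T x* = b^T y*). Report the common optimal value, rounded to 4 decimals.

The standard primal-dual pair for 'max c^T x s.t. A x <= b, x >= 0' is:
  Dual:  min b^T y  s.t.  A^T y >= c,  y >= 0.

So the dual LP is:
  minimize  11y1 + 9y2 + 44y3
  subject to:
    y1 + y3 >= 3
    y2 + 4y3 >= 5
    y1, y2, y3 >= 0

Solving the primal: x* = (11, 8.25).
  primal value c^T x* = 74.25.
Solving the dual: y* = (1.75, 0, 1.25).
  dual value b^T y* = 74.25.
Strong duality: c^T x* = b^T y*. Confirmed.

74.25


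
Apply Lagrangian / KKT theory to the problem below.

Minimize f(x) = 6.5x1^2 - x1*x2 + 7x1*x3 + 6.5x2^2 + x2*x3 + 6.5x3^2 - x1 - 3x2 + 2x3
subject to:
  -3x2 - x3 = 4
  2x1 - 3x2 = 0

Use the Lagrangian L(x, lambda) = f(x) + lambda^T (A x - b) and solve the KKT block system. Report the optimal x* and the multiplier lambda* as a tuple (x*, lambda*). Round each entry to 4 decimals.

Form the Lagrangian:
  L(x, lambda) = (1/2) x^T Q x + c^T x + lambda^T (A x - b)
Stationarity (grad_x L = 0): Q x + c + A^T lambda = 0.
Primal feasibility: A x = b.

This gives the KKT block system:
  [ Q   A^T ] [ x     ]   [-c ]
  [ A    0  ] [ lambda ] = [ b ]

Solving the linear system:
  x*      = (-1.7106, -1.1404, -0.5788)
  lambda* = (-18.639, 13.0745)
  f(x*)   = 39.265

x* = (-1.7106, -1.1404, -0.5788), lambda* = (-18.639, 13.0745)


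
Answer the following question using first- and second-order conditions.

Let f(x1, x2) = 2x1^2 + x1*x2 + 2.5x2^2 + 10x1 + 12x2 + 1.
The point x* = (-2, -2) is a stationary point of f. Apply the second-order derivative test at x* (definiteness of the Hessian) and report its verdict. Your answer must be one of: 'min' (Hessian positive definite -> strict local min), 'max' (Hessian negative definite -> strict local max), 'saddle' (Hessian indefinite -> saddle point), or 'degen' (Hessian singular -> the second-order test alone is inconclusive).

Compute the Hessian H = grad^2 f:
  H = [[4, 1], [1, 5]]
Verify stationarity: grad f(x*) = H x* + g = (0, 0).
Eigenvalues of H: 3.382, 5.618.
Both eigenvalues > 0, so H is positive definite -> x* is a strict local min.

min


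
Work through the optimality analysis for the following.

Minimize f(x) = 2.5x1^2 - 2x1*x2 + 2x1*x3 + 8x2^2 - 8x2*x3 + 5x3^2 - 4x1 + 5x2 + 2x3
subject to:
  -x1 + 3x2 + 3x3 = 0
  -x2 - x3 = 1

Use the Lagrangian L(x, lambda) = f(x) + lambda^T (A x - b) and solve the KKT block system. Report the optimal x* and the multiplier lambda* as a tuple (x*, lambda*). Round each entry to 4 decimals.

Form the Lagrangian:
  L(x, lambda) = (1/2) x^T Q x + c^T x + lambda^T (A x - b)
Stationarity (grad_x L = 0): Q x + c + A^T lambda = 0.
Primal feasibility: A x = b.

This gives the KKT block system:
  [ Q   A^T ] [ x     ]   [-c ]
  [ A    0  ] [ lambda ] = [ b ]

Solving the linear system:
  x*      = (-3, -0.7857, -0.2143)
  lambda* = (-17.8571, -53.4286)
  f(x*)   = 30.5357

x* = (-3, -0.7857, -0.2143), lambda* = (-17.8571, -53.4286)


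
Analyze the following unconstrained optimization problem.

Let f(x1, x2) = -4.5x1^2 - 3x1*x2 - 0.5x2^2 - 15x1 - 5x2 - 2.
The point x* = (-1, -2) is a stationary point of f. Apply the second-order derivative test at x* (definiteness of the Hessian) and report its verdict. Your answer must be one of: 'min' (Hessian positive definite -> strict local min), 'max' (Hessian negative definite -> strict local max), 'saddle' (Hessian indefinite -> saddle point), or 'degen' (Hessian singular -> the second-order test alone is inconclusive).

Compute the Hessian H = grad^2 f:
  H = [[-9, -3], [-3, -1]]
Verify stationarity: grad f(x*) = H x* + g = (0, 0).
Eigenvalues of H: -10, 0.
H has a zero eigenvalue (singular; negative semidefinite but not definite), so H is neither positive definite, negative definite, nor indefinite. The second-order test alone is inconclusive -> degen.
(Indeed, f is constant along the null direction of H through x*, so x* is not a strict local extremum.)

degen


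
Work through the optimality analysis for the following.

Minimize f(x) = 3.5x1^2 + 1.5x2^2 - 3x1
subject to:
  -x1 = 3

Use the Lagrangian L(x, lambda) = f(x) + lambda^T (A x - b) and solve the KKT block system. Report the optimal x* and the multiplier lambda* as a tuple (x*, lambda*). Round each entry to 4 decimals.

Form the Lagrangian:
  L(x, lambda) = (1/2) x^T Q x + c^T x + lambda^T (A x - b)
Stationarity (grad_x L = 0): Q x + c + A^T lambda = 0.
Primal feasibility: A x = b.

This gives the KKT block system:
  [ Q   A^T ] [ x     ]   [-c ]
  [ A    0  ] [ lambda ] = [ b ]

Solving the linear system:
  x*      = (-3, 0)
  lambda* = (-24)
  f(x*)   = 40.5

x* = (-3, 0), lambda* = (-24)


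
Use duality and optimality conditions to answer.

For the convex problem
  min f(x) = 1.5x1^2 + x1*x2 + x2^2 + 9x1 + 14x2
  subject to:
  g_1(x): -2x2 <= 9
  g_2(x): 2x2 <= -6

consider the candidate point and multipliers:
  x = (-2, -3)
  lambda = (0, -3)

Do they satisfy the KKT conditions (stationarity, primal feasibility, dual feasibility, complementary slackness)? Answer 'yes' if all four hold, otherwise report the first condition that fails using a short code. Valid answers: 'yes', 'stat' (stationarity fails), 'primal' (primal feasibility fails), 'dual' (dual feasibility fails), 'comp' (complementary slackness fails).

Gradient of f: grad f(x) = Q x + c = (0, 6)
Constraint values g_i(x) = a_i^T x - b_i:
  g_1((-2, -3)) = -3
  g_2((-2, -3)) = 0
Stationarity residual: grad f(x) + sum_i lambda_i a_i = (0, 0)
  -> stationarity OK
Primal feasibility (all g_i <= 0): OK
Dual feasibility (all lambda_i >= 0): FAILS
Complementary slackness (lambda_i * g_i(x) = 0 for all i): OK

Verdict: the first failing condition is dual_feasibility -> dual.

dual


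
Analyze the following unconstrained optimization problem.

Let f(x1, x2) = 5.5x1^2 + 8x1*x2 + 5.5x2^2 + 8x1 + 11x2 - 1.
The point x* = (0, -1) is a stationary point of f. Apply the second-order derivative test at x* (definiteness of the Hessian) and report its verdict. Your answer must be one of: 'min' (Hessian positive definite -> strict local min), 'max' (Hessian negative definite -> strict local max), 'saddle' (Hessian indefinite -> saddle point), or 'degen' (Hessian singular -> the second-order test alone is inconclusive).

Compute the Hessian H = grad^2 f:
  H = [[11, 8], [8, 11]]
Verify stationarity: grad f(x*) = H x* + g = (0, 0).
Eigenvalues of H: 3, 19.
Both eigenvalues > 0, so H is positive definite -> x* is a strict local min.

min


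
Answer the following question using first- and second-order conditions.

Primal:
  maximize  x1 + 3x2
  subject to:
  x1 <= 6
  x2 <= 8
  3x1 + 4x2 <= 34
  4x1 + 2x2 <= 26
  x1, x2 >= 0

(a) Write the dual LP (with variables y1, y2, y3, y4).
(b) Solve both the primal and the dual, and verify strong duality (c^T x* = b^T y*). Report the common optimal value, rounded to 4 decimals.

The standard primal-dual pair for 'max c^T x s.t. A x <= b, x >= 0' is:
  Dual:  min b^T y  s.t.  A^T y >= c,  y >= 0.

So the dual LP is:
  minimize  6y1 + 8y2 + 34y3 + 26y4
  subject to:
    y1 + 3y3 + 4y4 >= 1
    y2 + 4y3 + 2y4 >= 3
    y1, y2, y3, y4 >= 0

Solving the primal: x* = (0.6667, 8).
  primal value c^T x* = 24.6667.
Solving the dual: y* = (0, 1.6667, 0.3333, 0).
  dual value b^T y* = 24.6667.
Strong duality: c^T x* = b^T y*. Confirmed.

24.6667


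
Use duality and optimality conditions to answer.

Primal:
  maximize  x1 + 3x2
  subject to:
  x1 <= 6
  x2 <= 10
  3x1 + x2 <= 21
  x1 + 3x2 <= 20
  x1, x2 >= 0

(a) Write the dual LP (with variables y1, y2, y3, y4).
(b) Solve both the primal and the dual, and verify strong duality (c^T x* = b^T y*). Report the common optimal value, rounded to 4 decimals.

The standard primal-dual pair for 'max c^T x s.t. A x <= b, x >= 0' is:
  Dual:  min b^T y  s.t.  A^T y >= c,  y >= 0.

So the dual LP is:
  minimize  6y1 + 10y2 + 21y3 + 20y4
  subject to:
    y1 + 3y3 + y4 >= 1
    y2 + y3 + 3y4 >= 3
    y1, y2, y3, y4 >= 0

Solving the primal: x* = (5.375, 4.875).
  primal value c^T x* = 20.
Solving the dual: y* = (0, 0, 0, 1).
  dual value b^T y* = 20.
Strong duality: c^T x* = b^T y*. Confirmed.

20


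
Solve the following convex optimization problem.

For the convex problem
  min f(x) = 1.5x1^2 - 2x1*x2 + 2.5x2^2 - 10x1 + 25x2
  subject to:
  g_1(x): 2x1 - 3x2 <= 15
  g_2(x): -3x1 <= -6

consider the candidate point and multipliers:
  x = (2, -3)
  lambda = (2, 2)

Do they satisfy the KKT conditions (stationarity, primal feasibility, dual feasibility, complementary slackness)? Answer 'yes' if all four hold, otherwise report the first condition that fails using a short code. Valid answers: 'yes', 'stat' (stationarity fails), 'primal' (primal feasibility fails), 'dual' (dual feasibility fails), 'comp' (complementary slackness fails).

Gradient of f: grad f(x) = Q x + c = (2, 6)
Constraint values g_i(x) = a_i^T x - b_i:
  g_1((2, -3)) = -2
  g_2((2, -3)) = 0
Stationarity residual: grad f(x) + sum_i lambda_i a_i = (0, 0)
  -> stationarity OK
Primal feasibility (all g_i <= 0): OK
Dual feasibility (all lambda_i >= 0): OK
Complementary slackness (lambda_i * g_i(x) = 0 for all i): FAILS

Verdict: the first failing condition is complementary_slackness -> comp.

comp


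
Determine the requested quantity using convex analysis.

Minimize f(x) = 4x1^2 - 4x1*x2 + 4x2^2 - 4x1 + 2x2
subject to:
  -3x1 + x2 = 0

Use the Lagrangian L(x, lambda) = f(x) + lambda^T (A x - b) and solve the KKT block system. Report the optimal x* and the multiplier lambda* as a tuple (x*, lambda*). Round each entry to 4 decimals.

Form the Lagrangian:
  L(x, lambda) = (1/2) x^T Q x + c^T x + lambda^T (A x - b)
Stationarity (grad_x L = 0): Q x + c + A^T lambda = 0.
Primal feasibility: A x = b.

This gives the KKT block system:
  [ Q   A^T ] [ x     ]   [-c ]
  [ A    0  ] [ lambda ] = [ b ]

Solving the linear system:
  x*      = (-0.0357, -0.1071)
  lambda* = (-1.2857)
  f(x*)   = -0.0357

x* = (-0.0357, -0.1071), lambda* = (-1.2857)


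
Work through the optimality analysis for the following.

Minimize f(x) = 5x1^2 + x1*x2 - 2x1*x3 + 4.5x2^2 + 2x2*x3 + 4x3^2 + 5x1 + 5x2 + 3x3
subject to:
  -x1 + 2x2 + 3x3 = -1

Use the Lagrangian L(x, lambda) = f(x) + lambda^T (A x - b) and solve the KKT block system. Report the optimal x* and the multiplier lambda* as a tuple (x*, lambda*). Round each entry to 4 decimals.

Form the Lagrangian:
  L(x, lambda) = (1/2) x^T Q x + c^T x + lambda^T (A x - b)
Stationarity (grad_x L = 0): Q x + c + A^T lambda = 0.
Primal feasibility: A x = b.

This gives the KKT block system:
  [ Q   A^T ] [ x     ]   [-c ]
  [ A    0  ] [ lambda ] = [ b ]

Solving the linear system:
  x*      = (-0.5603, -0.3465, -0.2891)
  lambda* = (-0.3716)
  f(x*)   = -2.8865

x* = (-0.5603, -0.3465, -0.2891), lambda* = (-0.3716)


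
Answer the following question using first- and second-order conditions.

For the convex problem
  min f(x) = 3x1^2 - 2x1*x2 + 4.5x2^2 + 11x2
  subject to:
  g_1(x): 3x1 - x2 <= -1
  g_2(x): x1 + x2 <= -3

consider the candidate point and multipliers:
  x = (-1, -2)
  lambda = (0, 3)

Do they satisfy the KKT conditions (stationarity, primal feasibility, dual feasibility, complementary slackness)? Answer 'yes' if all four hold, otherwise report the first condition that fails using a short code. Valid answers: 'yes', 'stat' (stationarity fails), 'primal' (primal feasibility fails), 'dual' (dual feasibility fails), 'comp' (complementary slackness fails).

Gradient of f: grad f(x) = Q x + c = (-2, -5)
Constraint values g_i(x) = a_i^T x - b_i:
  g_1((-1, -2)) = 0
  g_2((-1, -2)) = 0
Stationarity residual: grad f(x) + sum_i lambda_i a_i = (1, -2)
  -> stationarity FAILS
Primal feasibility (all g_i <= 0): OK
Dual feasibility (all lambda_i >= 0): OK
Complementary slackness (lambda_i * g_i(x) = 0 for all i): OK

Verdict: the first failing condition is stationarity -> stat.

stat


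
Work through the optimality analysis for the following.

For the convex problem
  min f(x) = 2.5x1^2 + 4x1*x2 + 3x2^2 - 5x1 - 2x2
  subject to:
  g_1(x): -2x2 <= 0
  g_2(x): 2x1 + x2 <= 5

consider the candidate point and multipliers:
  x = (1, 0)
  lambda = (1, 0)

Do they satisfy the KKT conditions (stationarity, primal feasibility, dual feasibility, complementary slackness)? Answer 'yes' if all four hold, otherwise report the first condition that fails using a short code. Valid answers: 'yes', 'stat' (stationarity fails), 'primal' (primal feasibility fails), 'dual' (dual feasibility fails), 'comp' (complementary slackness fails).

Gradient of f: grad f(x) = Q x + c = (0, 2)
Constraint values g_i(x) = a_i^T x - b_i:
  g_1((1, 0)) = 0
  g_2((1, 0)) = -3
Stationarity residual: grad f(x) + sum_i lambda_i a_i = (0, 0)
  -> stationarity OK
Primal feasibility (all g_i <= 0): OK
Dual feasibility (all lambda_i >= 0): OK
Complementary slackness (lambda_i * g_i(x) = 0 for all i): OK

Verdict: yes, KKT holds.

yes


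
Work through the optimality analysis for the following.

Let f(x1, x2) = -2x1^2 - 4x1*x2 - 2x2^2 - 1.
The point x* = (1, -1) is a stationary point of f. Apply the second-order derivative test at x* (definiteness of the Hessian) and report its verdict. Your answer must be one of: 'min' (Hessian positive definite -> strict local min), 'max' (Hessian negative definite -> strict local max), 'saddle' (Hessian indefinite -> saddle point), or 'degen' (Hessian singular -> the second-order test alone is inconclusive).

Compute the Hessian H = grad^2 f:
  H = [[-4, -4], [-4, -4]]
Verify stationarity: grad f(x*) = H x* + g = (0, 0).
Eigenvalues of H: -8, 0.
H has a zero eigenvalue (singular; negative semidefinite but not definite), so H is neither positive definite, negative definite, nor indefinite. The second-order test alone is inconclusive -> degen.
(Indeed, f is constant along the null direction of H through x*, so x* is not a strict local extremum.)

degen


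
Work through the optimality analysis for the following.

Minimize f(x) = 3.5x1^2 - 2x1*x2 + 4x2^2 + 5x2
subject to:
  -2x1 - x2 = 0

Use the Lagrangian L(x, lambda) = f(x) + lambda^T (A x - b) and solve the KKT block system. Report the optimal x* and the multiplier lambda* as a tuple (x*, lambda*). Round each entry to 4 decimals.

Form the Lagrangian:
  L(x, lambda) = (1/2) x^T Q x + c^T x + lambda^T (A x - b)
Stationarity (grad_x L = 0): Q x + c + A^T lambda = 0.
Primal feasibility: A x = b.

This gives the KKT block system:
  [ Q   A^T ] [ x     ]   [-c ]
  [ A    0  ] [ lambda ] = [ b ]

Solving the linear system:
  x*      = (0.2128, -0.4255)
  lambda* = (1.1702)
  f(x*)   = -1.0638

x* = (0.2128, -0.4255), lambda* = (1.1702)


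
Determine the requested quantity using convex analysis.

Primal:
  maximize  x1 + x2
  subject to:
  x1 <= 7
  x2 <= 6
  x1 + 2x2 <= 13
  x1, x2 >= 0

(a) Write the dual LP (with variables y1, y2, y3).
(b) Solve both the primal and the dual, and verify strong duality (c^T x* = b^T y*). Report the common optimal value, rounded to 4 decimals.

The standard primal-dual pair for 'max c^T x s.t. A x <= b, x >= 0' is:
  Dual:  min b^T y  s.t.  A^T y >= c,  y >= 0.

So the dual LP is:
  minimize  7y1 + 6y2 + 13y3
  subject to:
    y1 + y3 >= 1
    y2 + 2y3 >= 1
    y1, y2, y3 >= 0

Solving the primal: x* = (7, 3).
  primal value c^T x* = 10.
Solving the dual: y* = (0.5, 0, 0.5).
  dual value b^T y* = 10.
Strong duality: c^T x* = b^T y*. Confirmed.

10


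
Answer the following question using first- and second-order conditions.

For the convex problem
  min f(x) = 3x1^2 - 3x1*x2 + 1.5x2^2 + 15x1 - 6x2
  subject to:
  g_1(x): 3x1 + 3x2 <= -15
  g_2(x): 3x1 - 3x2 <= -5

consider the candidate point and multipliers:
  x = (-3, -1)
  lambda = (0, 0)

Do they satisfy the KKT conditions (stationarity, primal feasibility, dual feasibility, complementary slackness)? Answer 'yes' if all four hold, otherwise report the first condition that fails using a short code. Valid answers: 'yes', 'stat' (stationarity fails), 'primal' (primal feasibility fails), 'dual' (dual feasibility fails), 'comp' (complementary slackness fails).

Gradient of f: grad f(x) = Q x + c = (0, 0)
Constraint values g_i(x) = a_i^T x - b_i:
  g_1((-3, -1)) = 3
  g_2((-3, -1)) = -1
Stationarity residual: grad f(x) + sum_i lambda_i a_i = (0, 0)
  -> stationarity OK
Primal feasibility (all g_i <= 0): FAILS
Dual feasibility (all lambda_i >= 0): OK
Complementary slackness (lambda_i * g_i(x) = 0 for all i): OK

Verdict: the first failing condition is primal_feasibility -> primal.

primal


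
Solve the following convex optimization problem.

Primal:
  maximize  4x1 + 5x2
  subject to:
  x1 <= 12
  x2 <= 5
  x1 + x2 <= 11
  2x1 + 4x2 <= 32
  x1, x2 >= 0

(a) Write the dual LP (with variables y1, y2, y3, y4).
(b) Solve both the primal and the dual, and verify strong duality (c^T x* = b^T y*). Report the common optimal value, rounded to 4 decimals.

The standard primal-dual pair for 'max c^T x s.t. A x <= b, x >= 0' is:
  Dual:  min b^T y  s.t.  A^T y >= c,  y >= 0.

So the dual LP is:
  minimize  12y1 + 5y2 + 11y3 + 32y4
  subject to:
    y1 + y3 + 2y4 >= 4
    y2 + y3 + 4y4 >= 5
    y1, y2, y3, y4 >= 0

Solving the primal: x* = (6, 5).
  primal value c^T x* = 49.
Solving the dual: y* = (0, 0, 3, 0.5).
  dual value b^T y* = 49.
Strong duality: c^T x* = b^T y*. Confirmed.

49


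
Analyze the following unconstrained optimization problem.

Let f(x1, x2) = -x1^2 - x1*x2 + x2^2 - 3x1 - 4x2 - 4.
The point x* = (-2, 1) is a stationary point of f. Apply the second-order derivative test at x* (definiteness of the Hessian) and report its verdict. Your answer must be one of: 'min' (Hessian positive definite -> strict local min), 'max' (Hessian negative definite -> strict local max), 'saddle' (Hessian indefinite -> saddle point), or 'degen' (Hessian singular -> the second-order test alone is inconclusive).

Compute the Hessian H = grad^2 f:
  H = [[-2, -1], [-1, 2]]
Verify stationarity: grad f(x*) = H x* + g = (0, 0).
Eigenvalues of H: -2.2361, 2.2361.
Eigenvalues have mixed signs, so H is indefinite -> x* is a saddle point.

saddle


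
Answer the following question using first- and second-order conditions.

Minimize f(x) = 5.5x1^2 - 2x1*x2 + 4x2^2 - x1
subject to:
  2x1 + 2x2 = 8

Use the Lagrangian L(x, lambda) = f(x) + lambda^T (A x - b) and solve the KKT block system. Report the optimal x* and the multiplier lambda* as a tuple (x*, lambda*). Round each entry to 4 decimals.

Form the Lagrangian:
  L(x, lambda) = (1/2) x^T Q x + c^T x + lambda^T (A x - b)
Stationarity (grad_x L = 0): Q x + c + A^T lambda = 0.
Primal feasibility: A x = b.

This gives the KKT block system:
  [ Q   A^T ] [ x     ]   [-c ]
  [ A    0  ] [ lambda ] = [ b ]

Solving the linear system:
  x*      = (1.7826, 2.2174)
  lambda* = (-7.087)
  f(x*)   = 27.4565

x* = (1.7826, 2.2174), lambda* = (-7.087)
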